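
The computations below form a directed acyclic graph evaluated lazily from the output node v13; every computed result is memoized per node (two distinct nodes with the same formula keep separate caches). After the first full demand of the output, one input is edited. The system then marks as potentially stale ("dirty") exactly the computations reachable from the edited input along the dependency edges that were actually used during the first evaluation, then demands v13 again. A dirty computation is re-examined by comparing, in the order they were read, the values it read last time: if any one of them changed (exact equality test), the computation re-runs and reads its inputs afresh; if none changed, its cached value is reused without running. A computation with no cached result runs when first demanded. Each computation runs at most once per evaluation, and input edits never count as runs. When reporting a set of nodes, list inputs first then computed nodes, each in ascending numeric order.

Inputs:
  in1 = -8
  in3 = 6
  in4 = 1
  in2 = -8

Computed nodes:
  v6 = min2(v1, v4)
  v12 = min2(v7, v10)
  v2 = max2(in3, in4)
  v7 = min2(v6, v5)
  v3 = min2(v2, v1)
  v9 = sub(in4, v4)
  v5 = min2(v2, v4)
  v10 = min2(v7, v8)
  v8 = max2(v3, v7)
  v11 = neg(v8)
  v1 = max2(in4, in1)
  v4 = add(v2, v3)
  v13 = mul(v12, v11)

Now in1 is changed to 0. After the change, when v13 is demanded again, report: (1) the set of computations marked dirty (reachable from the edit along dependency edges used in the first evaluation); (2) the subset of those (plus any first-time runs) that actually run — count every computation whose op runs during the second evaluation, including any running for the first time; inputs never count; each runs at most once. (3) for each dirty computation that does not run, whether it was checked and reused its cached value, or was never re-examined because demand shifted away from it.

The edit dirties: v1, v3, v4, v5, v6, v7, v8, v10, v11, v12, v13.
1 computations run: v1.
Cache hits after checking: v3, v4, v5, v6, v7, v8, v10, v11, v12, v13.
Note the absorption at v1: it re-runs yet its value is the same, leaving the output's value untouched.

First demand of the output computes:
  v1 = max2(1, -8) = 1
  v2 = max2(6, 1) = 6
  v3 = min2(6, 1) = 1
  v4 = add(6, 1) = 7
  v5 = min2(6, 7) = 6
  v6 = min2(1, 7) = 1
  v7 = min2(1, 6) = 1
  v8 = max2(1, 1) = 1
  v10 = min2(1, 1) = 1
  v11 = neg(1) = -1
  v12 = min2(1, 1) = 1
  v13 = mul(1, -1) = -1

After the edit, cleaning proceeds:
  v1: a read changed (in1 -8->0) — executes, giving 1 — identical to its old value.
  v3: dirty, but its reads are unchanged (v2 unchanged, v1 unchanged); cached 1 stands.
  v4: dirty, but its reads are unchanged (v2 unchanged, v3 unchanged); cached 7 stands.
  v5: dirty, but its reads are unchanged (v2 unchanged, v4 unchanged); cached 6 stands.
  v6: dirty, but its reads are unchanged (v1 unchanged, v4 unchanged); cached 1 stands.
  v7: dirty, but its reads are unchanged (v6 unchanged, v5 unchanged); cached 1 stands.
  v8: dirty, but its reads are unchanged (v3 unchanged, v7 unchanged); cached 1 stands.
  v10: dirty, but its reads are unchanged (v7 unchanged, v8 unchanged); cached 1 stands.
  v11: dirty, but its reads are unchanged (v8 unchanged); cached -1 stands.
  v12: dirty, but its reads are unchanged (v7 unchanged, v10 unchanged); cached 1 stands.
  v13: dirty, but its reads are unchanged (v12 unchanged, v11 unchanged); cached -1 stands.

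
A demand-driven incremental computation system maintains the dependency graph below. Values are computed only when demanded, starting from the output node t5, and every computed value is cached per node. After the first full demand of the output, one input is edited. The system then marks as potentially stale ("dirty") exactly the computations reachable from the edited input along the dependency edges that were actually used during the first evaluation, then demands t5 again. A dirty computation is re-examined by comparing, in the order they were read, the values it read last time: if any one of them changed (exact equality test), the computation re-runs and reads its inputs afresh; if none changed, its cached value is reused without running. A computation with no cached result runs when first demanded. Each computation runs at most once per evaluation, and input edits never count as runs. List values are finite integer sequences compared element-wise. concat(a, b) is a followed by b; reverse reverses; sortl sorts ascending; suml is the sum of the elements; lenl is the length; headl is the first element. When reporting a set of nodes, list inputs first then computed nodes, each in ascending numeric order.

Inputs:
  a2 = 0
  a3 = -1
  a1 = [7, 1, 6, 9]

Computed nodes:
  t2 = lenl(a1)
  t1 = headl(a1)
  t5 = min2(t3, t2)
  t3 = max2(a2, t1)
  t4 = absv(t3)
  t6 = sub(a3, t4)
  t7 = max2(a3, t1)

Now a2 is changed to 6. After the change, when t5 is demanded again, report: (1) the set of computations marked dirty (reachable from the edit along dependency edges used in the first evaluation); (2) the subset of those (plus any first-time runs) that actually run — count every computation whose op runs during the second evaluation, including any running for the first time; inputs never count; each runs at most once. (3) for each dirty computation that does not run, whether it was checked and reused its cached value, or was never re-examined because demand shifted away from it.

First evaluation (everything demanded from the output):
  t1 = headl([7, 1, 6, 9]) = 7
  t2 = lenl([7, 1, 6, 9]) = 4
  t3 = max2(0, 7) = 7
  t5 = min2(7, 4) = 4

Propagation after the edit:
  t3: runs — a2 0->6; result 7 (same value as before).
  t5: checked — values it read are unchanged (t3 unchanged, t2 unchanged); reused cached 4 without running.

Key observation: the change is absorbed at t3 — it re-runs but produces the same value, and the output's value is unchanged.

Marked dirty: t3, t5.
Computations that run: t3 — 1 in total.
Checked but reused from cache: t5.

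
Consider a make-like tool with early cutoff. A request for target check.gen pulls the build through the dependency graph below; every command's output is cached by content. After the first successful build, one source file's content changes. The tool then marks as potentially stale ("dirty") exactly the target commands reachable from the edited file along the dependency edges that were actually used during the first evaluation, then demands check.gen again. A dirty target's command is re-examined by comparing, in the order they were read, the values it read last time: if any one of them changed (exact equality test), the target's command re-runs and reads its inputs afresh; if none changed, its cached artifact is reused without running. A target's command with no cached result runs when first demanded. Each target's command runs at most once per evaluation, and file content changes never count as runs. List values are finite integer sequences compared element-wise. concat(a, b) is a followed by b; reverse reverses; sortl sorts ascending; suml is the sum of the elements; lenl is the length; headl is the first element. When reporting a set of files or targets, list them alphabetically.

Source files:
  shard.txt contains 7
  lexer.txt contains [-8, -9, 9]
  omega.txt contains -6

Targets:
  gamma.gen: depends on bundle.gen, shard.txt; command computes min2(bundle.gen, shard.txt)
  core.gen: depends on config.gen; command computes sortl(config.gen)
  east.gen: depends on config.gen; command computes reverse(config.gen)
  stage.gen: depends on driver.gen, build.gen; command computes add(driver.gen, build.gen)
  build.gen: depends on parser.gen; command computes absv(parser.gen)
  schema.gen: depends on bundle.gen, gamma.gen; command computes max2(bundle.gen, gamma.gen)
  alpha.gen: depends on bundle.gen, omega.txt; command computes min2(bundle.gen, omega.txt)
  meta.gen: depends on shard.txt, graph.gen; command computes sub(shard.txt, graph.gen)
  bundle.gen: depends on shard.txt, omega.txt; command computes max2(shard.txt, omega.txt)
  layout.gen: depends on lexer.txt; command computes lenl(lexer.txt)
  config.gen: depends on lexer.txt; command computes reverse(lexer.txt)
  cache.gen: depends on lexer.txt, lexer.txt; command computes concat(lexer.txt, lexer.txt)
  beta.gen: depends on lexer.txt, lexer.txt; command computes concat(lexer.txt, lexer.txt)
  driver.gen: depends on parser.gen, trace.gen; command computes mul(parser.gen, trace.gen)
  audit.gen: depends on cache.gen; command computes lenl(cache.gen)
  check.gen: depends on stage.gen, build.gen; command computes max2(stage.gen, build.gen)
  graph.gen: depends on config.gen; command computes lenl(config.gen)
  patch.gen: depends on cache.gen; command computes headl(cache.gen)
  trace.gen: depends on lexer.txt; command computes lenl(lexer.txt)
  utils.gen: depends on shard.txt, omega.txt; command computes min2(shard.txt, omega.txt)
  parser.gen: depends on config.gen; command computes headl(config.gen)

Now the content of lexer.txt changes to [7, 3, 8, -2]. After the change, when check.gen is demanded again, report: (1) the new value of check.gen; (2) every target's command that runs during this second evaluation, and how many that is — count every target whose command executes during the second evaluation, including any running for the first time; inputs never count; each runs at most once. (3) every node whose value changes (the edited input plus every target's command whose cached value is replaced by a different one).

Demanding check.gen again yields 2.
7 target commands run: build.gen, check.gen, config.gen, driver.gen, parser.gen, stage.gen, trace.gen.
The nodes whose values change: build.gen, check.gen, config.gen, driver.gen, lexer.txt, parser.gen, stage.gen, trace.gen.

First demand of the output computes:
  config.gen = reverse([-8, -9, 9]) = [9, -9, -8]
  parser.gen = headl([9, -9, -8]) = 9
  build.gen = absv(9) = 9
  trace.gen = lenl([-8, -9, 9]) = 3
  driver.gen = mul(9, 3) = 27
  stage.gen = add(27, 9) = 36
  check.gen = max2(36, 9) = 36

After the edit, cleaning proceeds:
  config.gen: a read changed (lexer.txt [-8, -9, 9]->[7, 3, 8, -2]) — executes, giving [-2, 8, 3, 7].
  parser.gen: a read changed (config.gen [9, -9, -8]->[-2, 8, 3, 7]) — executes, giving -2.
  build.gen: a read changed (parser.gen 9->-2) — executes, giving 2.
  trace.gen: a read changed (lexer.txt [-8, -9, 9]->[7, 3, 8, -2]) — executes, giving 4.
  driver.gen: a read changed (parser.gen 9->-2; trace.gen 3->4) — executes, giving -8.
  stage.gen: a read changed (driver.gen 27->-8; build.gen 9->2) — executes, giving -6.
  check.gen: a read changed (stage.gen 36->-6; build.gen 9->2) — executes, giving 2.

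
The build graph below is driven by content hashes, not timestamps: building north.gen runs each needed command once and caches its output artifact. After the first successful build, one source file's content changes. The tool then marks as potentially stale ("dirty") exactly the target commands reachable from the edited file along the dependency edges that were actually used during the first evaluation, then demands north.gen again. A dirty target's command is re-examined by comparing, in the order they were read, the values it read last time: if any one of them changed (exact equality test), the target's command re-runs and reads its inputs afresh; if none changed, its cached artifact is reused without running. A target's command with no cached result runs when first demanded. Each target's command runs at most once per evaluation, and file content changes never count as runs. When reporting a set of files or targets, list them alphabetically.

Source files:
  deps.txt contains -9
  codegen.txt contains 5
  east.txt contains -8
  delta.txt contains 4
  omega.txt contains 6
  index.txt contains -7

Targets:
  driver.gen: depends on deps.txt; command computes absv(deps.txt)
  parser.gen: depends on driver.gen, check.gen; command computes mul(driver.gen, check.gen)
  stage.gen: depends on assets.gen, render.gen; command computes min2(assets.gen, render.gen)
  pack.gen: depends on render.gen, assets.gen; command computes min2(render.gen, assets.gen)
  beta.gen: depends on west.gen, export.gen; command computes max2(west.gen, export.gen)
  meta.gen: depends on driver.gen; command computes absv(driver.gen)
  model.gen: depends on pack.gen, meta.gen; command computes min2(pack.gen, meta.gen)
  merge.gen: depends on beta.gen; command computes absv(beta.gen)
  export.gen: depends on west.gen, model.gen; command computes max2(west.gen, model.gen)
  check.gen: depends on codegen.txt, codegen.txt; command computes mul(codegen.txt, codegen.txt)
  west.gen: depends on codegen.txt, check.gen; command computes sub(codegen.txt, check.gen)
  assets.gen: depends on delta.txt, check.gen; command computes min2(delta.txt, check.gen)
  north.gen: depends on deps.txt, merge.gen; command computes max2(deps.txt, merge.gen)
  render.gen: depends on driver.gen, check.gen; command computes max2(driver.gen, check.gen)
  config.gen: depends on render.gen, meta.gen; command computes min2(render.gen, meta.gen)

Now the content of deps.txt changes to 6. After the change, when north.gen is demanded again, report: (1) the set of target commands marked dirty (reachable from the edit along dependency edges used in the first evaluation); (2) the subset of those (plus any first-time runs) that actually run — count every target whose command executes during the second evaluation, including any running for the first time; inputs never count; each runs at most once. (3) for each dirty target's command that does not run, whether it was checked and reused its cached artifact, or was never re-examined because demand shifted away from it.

Initial pass — values computed on the first demand:
  check.gen = mul(5, 5) = 25
  assets.gen = min2(4, 25) = 4
  driver.gen = absv(-9) = 9
  meta.gen = absv(9) = 9
  render.gen = max2(9, 25) = 25
  pack.gen = min2(25, 4) = 4
  model.gen = min2(4, 9) = 4
  west.gen = sub(5, 25) = -20
  export.gen = max2(-20, 4) = 4
  beta.gen = max2(-20, 4) = 4
  merge.gen = absv(4) = 4
  north.gen = max2(-9, 4) = 4

Second demand — change propagation:
  driver.gen: re-runs because deps.txt -9->6; new result 6.
  meta.gen: re-runs because driver.gen 9->6; new result 6.
  render.gen: re-runs because driver.gen 9->6; new result 25 (unchanged).
  pack.gen: re-examined; everything it read last time is the same (render.gen unchanged, assets.gen unchanged) — cache 4 kept, no run.
  model.gen: re-runs because meta.gen 9->6; new result 4 (unchanged).
  export.gen: re-examined; everything it read last time is the same (west.gen unchanged, model.gen unchanged) — cache 4 kept, no run.
  beta.gen: re-examined; everything it read last time is the same (west.gen unchanged, export.gen unchanged) — cache 4 kept, no run.
  merge.gen: re-examined; everything it read last time is the same (beta.gen unchanged) — cache 4 kept, no run.
  north.gen: re-runs because deps.txt -9->6; new result 6.

The important point: at pack.gen every value read last time is unchanged, so the dirty flag clears without a run.

Dirty set: beta.gen, driver.gen, export.gen, merge.gen, meta.gen, model.gen, north.gen, pack.gen, render.gen.
Run set: driver.gen, meta.gen, model.gen, north.gen, render.gen (5 run).
Re-examined without running (cache reused): beta.gen, export.gen, merge.gen, pack.gen.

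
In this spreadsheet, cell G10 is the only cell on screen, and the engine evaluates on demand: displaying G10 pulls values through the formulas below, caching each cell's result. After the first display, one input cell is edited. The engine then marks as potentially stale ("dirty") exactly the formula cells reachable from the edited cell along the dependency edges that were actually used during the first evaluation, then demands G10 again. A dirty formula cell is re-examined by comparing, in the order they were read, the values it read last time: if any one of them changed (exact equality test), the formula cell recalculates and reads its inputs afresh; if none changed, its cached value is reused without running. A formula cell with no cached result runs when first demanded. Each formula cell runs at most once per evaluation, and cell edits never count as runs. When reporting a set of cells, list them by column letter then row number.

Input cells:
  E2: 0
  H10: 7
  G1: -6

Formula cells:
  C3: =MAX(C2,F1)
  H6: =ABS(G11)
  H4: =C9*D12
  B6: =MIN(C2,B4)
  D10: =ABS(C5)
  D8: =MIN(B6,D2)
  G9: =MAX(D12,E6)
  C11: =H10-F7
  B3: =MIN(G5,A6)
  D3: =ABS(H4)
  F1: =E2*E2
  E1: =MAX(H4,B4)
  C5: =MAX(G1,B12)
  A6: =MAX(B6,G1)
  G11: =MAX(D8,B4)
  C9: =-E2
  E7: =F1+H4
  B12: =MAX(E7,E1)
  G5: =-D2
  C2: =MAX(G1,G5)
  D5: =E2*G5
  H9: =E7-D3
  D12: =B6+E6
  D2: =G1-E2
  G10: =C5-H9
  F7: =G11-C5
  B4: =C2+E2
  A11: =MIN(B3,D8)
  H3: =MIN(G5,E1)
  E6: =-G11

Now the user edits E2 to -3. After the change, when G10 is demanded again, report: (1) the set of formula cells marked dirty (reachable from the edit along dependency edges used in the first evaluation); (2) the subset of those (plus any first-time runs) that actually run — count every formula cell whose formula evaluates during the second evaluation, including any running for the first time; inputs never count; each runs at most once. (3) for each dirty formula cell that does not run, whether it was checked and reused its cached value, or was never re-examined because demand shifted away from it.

Dirty set: B4, B6, B12, C2, C5, C9, D2, D3, D8, D12, E1, E6, E7, F1, G5, G10, G11, H4, H9.
Run set: B4, B6, B12, C2, C5, C9, D2, D8, D12, E1, E6, E7, F1, G5, G10, G11, H4, H9 (18 run).
Re-examined without running (cache reused): D3.
The important point: at D3 every value read last time is unchanged, so the dirty flag clears without a run.

Initial pass — values computed on the first demand:
  C9 = -(0) = 0
  D2 = -6 - 0 = -6
  F1 = 0 * 0 = 0
  G5 = -(-6) = 6
  C2 = MAX(-6, 6) = 6
  B4 = 6 + 0 = 6
  B6 = MIN(6, 6) = 6
  D8 = MIN(6, -6) = -6
  G11 = MAX(-6, 6) = 6
  E6 = -(6) = -6
  D12 = 6 + -6 = 0
  H4 = 0 * 0 = 0
  D3 = ABS(0) = 0
  E1 = MAX(0, 6) = 6
  E7 = 0 + 0 = 0
  B12 = MAX(0, 6) = 6
  C5 = MAX(-6, 6) = 6
  H9 = 0 - 0 = 0
  G10 = 6 - 0 = 6

Second demand — change propagation:
  C9: re-runs because E2 0->-3; new result 3.
  D2: re-runs because E2 0->-3; new result -3.
  F1: re-runs because E2 0->-3; E2 0->-3; new result 9.
  G5: re-runs because D2 -6->-3; new result 3.
  C2: re-runs because G5 6->3; new result 3.
  B4: re-runs because C2 6->3; E2 0->-3; new result 0.
  B6: re-runs because C2 6->3; B4 6->0; new result 0.
  D8: re-runs because B6 6->0; D2 -6->-3; new result -3.
  G11: re-runs because D8 -6->-3; B4 6->0; new result 0.
  E6: re-runs because G11 6->0; new result 0.
  D12: re-runs because B6 6->0; E6 -6->0; new result 0 (unchanged).
  H4: re-runs because C9 0->3; new result 0 (unchanged).
  D3: re-examined; everything it read last time is the same (H4 unchanged) — cache 0 kept, no run.
  E1: re-runs because B4 6->0; new result 0.
  E7: re-runs because F1 0->9; new result 9.
  B12: re-runs because E7 0->9; E1 6->0; new result 9.
  C5: re-runs because B12 6->9; new result 9.
  H9: re-runs because E7 0->9; new result 9.
  G10: re-runs because C5 6->9; H9 0->9; new result 0.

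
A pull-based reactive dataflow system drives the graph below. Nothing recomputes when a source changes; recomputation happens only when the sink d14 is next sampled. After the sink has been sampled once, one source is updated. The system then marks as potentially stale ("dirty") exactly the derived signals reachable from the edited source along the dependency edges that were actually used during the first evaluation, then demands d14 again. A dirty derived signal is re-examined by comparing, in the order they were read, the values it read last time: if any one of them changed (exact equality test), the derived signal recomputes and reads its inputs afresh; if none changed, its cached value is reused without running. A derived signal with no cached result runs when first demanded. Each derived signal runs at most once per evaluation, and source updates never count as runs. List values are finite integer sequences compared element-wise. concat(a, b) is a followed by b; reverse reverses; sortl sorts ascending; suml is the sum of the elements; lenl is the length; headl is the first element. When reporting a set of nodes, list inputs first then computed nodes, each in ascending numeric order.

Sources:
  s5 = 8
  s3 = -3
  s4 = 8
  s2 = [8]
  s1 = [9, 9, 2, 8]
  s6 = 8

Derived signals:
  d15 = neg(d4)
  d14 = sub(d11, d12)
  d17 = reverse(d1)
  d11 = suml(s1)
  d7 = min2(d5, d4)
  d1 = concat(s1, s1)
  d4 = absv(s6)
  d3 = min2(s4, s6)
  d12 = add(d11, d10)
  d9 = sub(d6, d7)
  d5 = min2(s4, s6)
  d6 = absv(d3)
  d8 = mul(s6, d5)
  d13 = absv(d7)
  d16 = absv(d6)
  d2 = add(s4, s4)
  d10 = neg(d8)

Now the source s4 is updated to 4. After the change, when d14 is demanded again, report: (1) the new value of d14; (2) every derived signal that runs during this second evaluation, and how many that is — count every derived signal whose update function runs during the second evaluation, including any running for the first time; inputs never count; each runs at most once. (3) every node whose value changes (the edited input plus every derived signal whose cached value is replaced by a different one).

First evaluation (everything demanded from the output):
  d5 = min2(8, 8) = 8
  d8 = mul(8, 8) = 64
  d10 = neg(64) = -64
  d11 = suml([9, 9, 2, 8]) = 28
  d12 = add(28, -64) = -36
  d14 = sub(28, -36) = 64

Propagation after the edit:
  d5: runs — s4 8->4; result 4.
  d8: runs — d5 8->4; result 32.
  d10: runs — d8 64->32; result -32.
  d12: runs — d10 -64->-32; result -4.
  d14: runs — d12 -36->-4; result 32.

New value of d14: 32.
Derived signals that run: d5, d8, d10, d12, d14 — 5 in total.
Values that change: s4, d5, d8, d10, d12, d14.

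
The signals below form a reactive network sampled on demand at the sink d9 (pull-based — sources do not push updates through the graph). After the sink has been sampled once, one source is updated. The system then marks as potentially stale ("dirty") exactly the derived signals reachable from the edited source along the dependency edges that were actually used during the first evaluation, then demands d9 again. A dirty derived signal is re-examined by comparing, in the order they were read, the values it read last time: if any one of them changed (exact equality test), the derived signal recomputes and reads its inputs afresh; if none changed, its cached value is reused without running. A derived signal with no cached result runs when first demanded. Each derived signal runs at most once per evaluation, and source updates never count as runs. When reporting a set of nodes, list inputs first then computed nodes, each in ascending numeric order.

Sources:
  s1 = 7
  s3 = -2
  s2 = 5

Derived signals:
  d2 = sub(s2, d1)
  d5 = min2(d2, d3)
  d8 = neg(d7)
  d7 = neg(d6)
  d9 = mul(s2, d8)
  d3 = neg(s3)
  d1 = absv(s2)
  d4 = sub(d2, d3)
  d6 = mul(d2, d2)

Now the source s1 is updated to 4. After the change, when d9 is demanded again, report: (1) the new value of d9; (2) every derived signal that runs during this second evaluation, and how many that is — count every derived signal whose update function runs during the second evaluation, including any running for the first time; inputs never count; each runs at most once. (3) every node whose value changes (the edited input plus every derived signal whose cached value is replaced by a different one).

d9 now evaluates to 0.
Run set: none (0 run).
Changed values: s1.
The important point: nothing the output needs ever reads s1, so the edit is invisible to it.

Initial pass — values computed on the first demand:
  d1 = absv(5) = 5
  d2 = sub(5, 5) = 0
  d6 = mul(0, 0) = 0
  d7 = neg(0) = 0
  d8 = neg(0) = 0
  d9 = mul(5, 0) = 0

Second demand — change propagation:
  no demanded computation ever read s1, so the edit dirties nothing and nothing runs.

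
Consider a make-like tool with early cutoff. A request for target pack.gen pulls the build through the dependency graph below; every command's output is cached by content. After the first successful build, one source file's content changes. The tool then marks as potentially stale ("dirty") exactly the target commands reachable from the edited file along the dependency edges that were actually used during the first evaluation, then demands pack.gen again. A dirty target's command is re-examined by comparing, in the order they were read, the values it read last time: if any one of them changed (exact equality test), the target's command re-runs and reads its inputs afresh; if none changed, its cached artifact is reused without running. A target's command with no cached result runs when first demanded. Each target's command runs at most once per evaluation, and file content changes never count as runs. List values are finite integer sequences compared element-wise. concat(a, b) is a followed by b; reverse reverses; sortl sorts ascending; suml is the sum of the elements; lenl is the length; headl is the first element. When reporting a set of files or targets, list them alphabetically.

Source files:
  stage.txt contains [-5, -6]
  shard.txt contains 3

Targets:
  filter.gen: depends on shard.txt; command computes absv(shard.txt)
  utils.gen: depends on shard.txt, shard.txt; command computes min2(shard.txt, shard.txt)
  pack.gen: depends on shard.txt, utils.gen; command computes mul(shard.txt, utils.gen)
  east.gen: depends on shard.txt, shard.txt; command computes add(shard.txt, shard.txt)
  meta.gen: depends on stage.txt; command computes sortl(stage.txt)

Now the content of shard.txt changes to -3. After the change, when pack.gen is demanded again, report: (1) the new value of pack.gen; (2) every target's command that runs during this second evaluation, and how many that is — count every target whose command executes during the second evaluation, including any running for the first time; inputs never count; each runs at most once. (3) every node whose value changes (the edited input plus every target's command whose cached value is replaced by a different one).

First demand of the output computes:
  utils.gen = min2(3, 3) = 3
  pack.gen = mul(3, 3) = 9

After the edit, cleaning proceeds:
  utils.gen: a read changed (shard.txt 3->-3; shard.txt 3->-3) — executes, giving -3.
  pack.gen: a read changed (shard.txt 3->-3; utils.gen 3->-3) — executes, giving 9 — identical to its old value.

Demanding pack.gen again yields 9.
2 target commands run: pack.gen, utils.gen.
The nodes whose values change: shard.txt, utils.gen.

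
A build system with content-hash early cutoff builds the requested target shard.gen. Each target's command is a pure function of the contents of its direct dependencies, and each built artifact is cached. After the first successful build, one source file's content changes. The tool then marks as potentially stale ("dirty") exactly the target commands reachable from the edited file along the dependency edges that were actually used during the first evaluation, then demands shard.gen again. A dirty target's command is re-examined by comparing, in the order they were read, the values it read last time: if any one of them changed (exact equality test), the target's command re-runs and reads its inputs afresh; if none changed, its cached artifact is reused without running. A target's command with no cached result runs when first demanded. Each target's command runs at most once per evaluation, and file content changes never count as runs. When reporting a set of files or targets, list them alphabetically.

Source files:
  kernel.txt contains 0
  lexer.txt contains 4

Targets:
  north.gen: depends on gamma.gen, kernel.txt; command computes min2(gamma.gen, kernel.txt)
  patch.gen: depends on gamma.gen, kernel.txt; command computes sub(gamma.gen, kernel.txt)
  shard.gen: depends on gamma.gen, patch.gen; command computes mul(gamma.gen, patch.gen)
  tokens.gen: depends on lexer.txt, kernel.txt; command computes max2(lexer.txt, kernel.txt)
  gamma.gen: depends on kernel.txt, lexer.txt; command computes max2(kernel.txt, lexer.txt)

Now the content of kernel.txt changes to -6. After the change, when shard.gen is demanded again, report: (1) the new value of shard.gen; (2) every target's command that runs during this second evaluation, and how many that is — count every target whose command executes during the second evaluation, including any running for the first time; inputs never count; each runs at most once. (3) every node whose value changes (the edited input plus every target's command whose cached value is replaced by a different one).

First evaluation (everything demanded from the output):
  gamma.gen = max2(0, 4) = 4
  patch.gen = sub(4, 0) = 4
  shard.gen = mul(4, 4) = 16

Propagation after the edit:
  gamma.gen: runs — kernel.txt 0->-6; result 4 (same value as before).
  patch.gen: runs — kernel.txt 0->-6; result 10.
  shard.gen: runs — patch.gen 4->10; result 40.

New value of shard.gen: 40.
Target commands that run: gamma.gen, patch.gen, shard.gen — 3 in total.
Values that change: kernel.txt, patch.gen, shard.gen.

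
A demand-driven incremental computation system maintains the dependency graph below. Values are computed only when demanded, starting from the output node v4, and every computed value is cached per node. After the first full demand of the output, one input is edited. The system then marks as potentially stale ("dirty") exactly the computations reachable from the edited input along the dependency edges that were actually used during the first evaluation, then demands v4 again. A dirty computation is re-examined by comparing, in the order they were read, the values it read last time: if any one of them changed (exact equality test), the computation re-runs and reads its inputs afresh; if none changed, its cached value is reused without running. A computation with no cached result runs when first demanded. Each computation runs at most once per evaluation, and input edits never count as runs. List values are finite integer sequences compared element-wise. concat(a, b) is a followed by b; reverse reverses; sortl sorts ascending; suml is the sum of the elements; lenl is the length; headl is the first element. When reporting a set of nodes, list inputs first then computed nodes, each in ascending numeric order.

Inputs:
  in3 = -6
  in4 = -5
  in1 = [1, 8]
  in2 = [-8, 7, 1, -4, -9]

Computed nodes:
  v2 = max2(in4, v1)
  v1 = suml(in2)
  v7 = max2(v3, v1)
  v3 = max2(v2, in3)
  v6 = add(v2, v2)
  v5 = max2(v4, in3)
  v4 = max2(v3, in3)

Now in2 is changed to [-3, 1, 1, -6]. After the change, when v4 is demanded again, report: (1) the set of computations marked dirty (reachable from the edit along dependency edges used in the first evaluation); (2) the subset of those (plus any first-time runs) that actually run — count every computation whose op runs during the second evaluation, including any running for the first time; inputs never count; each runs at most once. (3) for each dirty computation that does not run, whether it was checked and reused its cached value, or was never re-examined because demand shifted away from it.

First evaluation (everything demanded from the output):
  v1 = suml([-8, 7, 1, -4, -9]) = -13
  v2 = max2(-5, -13) = -5
  v3 = max2(-5, -6) = -5
  v4 = max2(-5, -6) = -5

Propagation after the edit:
  v1: runs — in2 [-8, 7, 1, -4, -9]->[-3, 1, 1, -6]; result -7.
  v2: runs — v1 -13->-7; result -5 (same value as before).
  v3: checked — values it read are unchanged (v2 unchanged, in3 unchanged); reused cached -5 without running.
  v4: checked — values it read are unchanged (v3 unchanged, in3 unchanged); reused cached -5 without running.

Key observation: the change is absorbed at v2 — it re-runs but produces the same value, and the output's value is unchanged.

Marked dirty: v1, v2, v3, v4.
Computations that run: v1, v2 — 2 in total.
Checked but reused from cache: v3, v4.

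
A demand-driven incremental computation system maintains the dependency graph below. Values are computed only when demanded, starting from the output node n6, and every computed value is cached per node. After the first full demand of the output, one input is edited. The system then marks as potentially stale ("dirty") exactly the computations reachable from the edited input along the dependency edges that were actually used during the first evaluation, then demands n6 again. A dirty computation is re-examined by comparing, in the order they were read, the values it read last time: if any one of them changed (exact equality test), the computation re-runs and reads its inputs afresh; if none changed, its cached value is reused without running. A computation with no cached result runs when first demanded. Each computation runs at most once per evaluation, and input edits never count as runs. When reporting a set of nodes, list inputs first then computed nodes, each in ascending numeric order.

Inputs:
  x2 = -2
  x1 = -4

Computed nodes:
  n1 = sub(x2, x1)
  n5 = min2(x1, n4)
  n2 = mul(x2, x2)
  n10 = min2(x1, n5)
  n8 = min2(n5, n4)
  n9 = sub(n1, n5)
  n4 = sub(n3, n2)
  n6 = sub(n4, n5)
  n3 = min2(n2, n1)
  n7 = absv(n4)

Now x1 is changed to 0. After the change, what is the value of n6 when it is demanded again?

First evaluation (everything demanded from the output):
  n1 = sub(-2, -4) = 2
  n2 = mul(-2, -2) = 4
  n3 = min2(4, 2) = 2
  n4 = sub(2, 4) = -2
  n5 = min2(-4, -2) = -4
  n6 = sub(-2, -4) = 2

Propagation after the edit:
  n1: runs — x1 -4->0; result -2.
  n3: runs — n1 2->-2; result -2.
  n4: runs — n3 2->-2; result -6.
  n5: runs — x1 -4->0; n4 -2->-6; result -6.
  n6: runs — n4 -2->-6; n5 -4->-6; result 0.

New value of n6: 0.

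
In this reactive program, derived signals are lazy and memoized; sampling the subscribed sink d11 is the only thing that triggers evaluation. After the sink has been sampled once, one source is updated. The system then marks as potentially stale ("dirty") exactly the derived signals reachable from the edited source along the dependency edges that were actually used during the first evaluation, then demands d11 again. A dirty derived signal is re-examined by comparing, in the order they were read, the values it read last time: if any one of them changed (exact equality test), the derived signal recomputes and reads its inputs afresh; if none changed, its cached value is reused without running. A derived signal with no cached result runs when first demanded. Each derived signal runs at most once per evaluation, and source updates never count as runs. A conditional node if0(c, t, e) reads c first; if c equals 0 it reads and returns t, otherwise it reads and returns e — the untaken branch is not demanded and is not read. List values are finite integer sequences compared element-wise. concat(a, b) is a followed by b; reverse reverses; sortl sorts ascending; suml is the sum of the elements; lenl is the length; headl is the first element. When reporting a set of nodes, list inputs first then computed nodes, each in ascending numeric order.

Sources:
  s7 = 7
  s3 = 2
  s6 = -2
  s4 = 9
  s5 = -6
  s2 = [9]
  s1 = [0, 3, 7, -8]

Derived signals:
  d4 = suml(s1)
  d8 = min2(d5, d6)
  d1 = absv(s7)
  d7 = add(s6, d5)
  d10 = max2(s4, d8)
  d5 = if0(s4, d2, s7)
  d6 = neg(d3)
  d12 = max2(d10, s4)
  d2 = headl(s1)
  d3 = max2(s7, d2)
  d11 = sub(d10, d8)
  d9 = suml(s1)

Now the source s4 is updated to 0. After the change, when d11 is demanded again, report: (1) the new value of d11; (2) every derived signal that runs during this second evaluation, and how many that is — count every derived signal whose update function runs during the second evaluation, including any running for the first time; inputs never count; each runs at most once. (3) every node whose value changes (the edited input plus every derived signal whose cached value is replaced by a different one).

Demanding d11 again yields 7.
4 derived signals run: d5, d8, d10, d11.
The nodes whose values change: s4, d5, d10, d11.

First demand of the output computes:
  d2 = headl([0, 3, 7, -8]) = 0
  d3 = max2(7, 0) = 7
  d5 = if0(s4=9 -> else branch s7) = 7
  d6 = neg(7) = -7
  d8 = min2(7, -7) = -7
  d10 = max2(9, -7) = 9
  d11 = sub(9, -7) = 16

After the edit, cleaning proceeds:
  d5: a read changed (s4 9->0) — executes, giving 0.
  d8: a read changed (d5 7->0) — executes, giving -7 — identical to its old value.
  d10: a read changed (s4 9->0) — executes, giving 0.
  d11: a read changed (d10 9->0) — executes, giving 7.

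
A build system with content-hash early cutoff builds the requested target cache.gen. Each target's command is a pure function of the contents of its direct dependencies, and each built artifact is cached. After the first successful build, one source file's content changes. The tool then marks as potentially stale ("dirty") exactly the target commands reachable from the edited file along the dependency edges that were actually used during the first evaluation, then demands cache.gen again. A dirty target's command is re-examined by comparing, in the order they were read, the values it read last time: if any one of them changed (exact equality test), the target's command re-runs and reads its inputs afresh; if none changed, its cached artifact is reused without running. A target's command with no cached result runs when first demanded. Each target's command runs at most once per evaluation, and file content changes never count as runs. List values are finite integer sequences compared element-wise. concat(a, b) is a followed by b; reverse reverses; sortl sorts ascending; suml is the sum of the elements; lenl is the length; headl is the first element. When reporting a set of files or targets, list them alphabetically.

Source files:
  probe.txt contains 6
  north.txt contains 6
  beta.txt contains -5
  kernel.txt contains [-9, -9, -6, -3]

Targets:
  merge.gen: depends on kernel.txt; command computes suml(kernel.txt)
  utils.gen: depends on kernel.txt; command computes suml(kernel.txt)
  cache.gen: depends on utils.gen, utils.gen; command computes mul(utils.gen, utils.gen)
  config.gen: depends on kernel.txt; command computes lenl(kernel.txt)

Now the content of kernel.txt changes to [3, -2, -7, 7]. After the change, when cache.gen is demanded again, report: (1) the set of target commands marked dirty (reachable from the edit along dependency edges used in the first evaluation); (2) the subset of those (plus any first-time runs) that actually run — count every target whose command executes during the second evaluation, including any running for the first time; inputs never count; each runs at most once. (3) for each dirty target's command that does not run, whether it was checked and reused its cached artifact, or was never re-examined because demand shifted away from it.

Marked dirty: cache.gen, utils.gen.
Target commands that run: cache.gen, utils.gen — 2 in total.
Every dirty target's command ran.

First evaluation (everything demanded from the output):
  utils.gen = suml([-9, -9, -6, -3]) = -27
  cache.gen = mul(-27, -27) = 729

Propagation after the edit:
  utils.gen: runs — kernel.txt [-9, -9, -6, -3]->[3, -2, -7, 7]; result 1.
  cache.gen: runs — utils.gen -27->1; utils.gen -27->1; result 1.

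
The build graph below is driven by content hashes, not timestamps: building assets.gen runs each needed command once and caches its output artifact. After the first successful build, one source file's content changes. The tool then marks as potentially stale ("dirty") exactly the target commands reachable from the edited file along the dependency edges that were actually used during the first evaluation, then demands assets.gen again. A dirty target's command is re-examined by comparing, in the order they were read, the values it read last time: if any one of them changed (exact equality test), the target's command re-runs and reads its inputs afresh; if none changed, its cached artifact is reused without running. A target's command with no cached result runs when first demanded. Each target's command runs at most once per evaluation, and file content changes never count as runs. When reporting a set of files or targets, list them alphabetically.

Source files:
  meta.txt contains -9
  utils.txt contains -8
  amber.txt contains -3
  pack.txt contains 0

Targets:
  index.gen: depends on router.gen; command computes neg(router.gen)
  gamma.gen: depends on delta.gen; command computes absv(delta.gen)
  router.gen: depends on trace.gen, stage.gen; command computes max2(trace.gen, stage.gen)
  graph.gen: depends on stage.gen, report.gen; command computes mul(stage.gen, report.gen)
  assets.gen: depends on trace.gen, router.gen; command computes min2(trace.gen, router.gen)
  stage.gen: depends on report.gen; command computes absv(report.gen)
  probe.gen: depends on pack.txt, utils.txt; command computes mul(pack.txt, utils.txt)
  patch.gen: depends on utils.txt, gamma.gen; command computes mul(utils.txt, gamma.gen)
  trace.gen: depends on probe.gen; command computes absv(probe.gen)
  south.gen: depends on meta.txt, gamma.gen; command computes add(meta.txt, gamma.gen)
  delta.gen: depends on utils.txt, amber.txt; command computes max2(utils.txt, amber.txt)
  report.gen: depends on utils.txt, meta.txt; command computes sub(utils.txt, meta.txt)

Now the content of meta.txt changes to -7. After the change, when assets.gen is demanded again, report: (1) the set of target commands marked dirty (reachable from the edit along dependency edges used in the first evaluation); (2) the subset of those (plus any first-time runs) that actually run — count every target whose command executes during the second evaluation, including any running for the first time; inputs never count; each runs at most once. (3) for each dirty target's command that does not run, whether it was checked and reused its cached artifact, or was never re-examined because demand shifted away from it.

Initial pass — values computed on the first demand:
  probe.gen = mul(0, -8) = 0
  report.gen = sub(-8, -9) = 1
  stage.gen = absv(1) = 1
  trace.gen = absv(0) = 0
  router.gen = max2(0, 1) = 1
  assets.gen = min2(0, 1) = 0

Second demand — change propagation:
  report.gen: re-runs because meta.txt -9->-7; new result -1.
  stage.gen: re-runs because report.gen 1->-1; new result 1 (unchanged).
  router.gen: re-examined; everything it read last time is the same (trace.gen unchanged, stage.gen unchanged) — cache 1 kept, no run.
  assets.gen: re-examined; everything it read last time is the same (trace.gen unchanged, router.gen unchanged) — cache 0 kept, no run.

The important point: stage.gen recomputes to an identical value, and the output ends up unchanged.

Dirty set: assets.gen, report.gen, router.gen, stage.gen.
Run set: report.gen, stage.gen (2 run).
Re-examined without running (cache reused): assets.gen, router.gen.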